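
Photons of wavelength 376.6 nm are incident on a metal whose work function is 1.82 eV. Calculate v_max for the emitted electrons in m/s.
7.1963e+05 m/s

First, find the maximum kinetic energy:
E_photon = hc/λ = 3.2922 eV
KE_max = E_photon - φ = 3.2922 - 1.82 = 1.4722 eV

Convert to Joules: KE_max = 1.4722 × 1.602×10⁻¹⁹ J = 2.3587e-19 J

Then use KE = ½mv² to find velocity:
v = √(2·KE/m) = √(2 × 2.3587e-19 J / 9.109e-31 kg)
v = 7.1963e+05 m/s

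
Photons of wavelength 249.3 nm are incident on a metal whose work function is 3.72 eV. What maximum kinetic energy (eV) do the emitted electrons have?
1.2533 eV

Using Einstein's photoelectric equation: KE_max = hf - φ = hc/λ - φ

First, calculate the photon energy:
E_photon = hc/λ = (6.626×10⁻³⁴ J·s)(3×10⁸ m/s) / (249.3×10⁻⁹ m)
E_photon = 4.9733 eV

Then, the maximum kinetic energy:
KE_max = E_photon - φ = 4.9733 eV - 3.72 eV = 1.2533 eV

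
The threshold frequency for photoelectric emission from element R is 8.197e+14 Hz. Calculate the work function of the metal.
3.39 eV

At the threshold frequency, photon energy equals work function:
φ = hf₀

Calculating:
φ = (6.626×10⁻³⁴ J·s)(8.197e+14 Hz)
φ = 3.39 eV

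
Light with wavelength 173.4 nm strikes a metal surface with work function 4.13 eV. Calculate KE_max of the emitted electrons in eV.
3.0202 eV

Using Einstein's photoelectric equation: KE_max = hf - φ = hc/λ - φ

First, calculate the photon energy:
E_photon = hc/λ = (6.626×10⁻³⁴ J·s)(3×10⁸ m/s) / (173.4×10⁻⁹ m)
E_photon = 7.1502 eV

Then, the maximum kinetic energy:
KE_max = E_photon - φ = 7.1502 eV - 4.13 eV = 3.0202 eV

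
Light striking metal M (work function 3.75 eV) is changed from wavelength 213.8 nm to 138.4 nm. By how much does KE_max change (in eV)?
3.1593 eV

Using Einstein's equation: KE_max = hc/λ - φ

For λ₁ = 213.8 nm:
KE₁ = hc/λ₁ - φ = 5.7991 - 3.75 = 2.0491 eV

For λ₂ = 138.4 nm:
KE₂ = hc/λ₂ - φ = 8.9584 - 3.75 = 5.2084 eV

Change in KE:
ΔKE = KE₂ - KE₁ = 5.2084 - 2.0491 = 3.1593 eV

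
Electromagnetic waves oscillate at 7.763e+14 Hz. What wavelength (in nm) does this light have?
386.18 nm

Using the wave equation: c = fλ

Solving for wavelength:
λ = c/f = (3×10⁸ m/s) / (7.763e+14 Hz)
λ = 386.18 nm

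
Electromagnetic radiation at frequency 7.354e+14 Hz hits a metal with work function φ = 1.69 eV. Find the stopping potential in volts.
1.3514 V

The stopping potential V_s satisfies: eV_s = KE_max

First, find KE_max using Einstein's equation:
E_photon = hf = (6.626×10⁻³⁴ J·s)(7.354e+14 Hz) = 3.0414 eV
KE_max = E_photon - φ = 3.0414 - 1.69 = 1.3514 eV

Since eV_s = KE_max:
V_s = KE_max/e = 1.3514 V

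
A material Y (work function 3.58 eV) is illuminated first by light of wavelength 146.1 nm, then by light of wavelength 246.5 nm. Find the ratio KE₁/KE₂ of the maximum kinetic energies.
3.3841

Using Einstein's equation: KE_max = hc/λ - φ

For λ₁ = 146.1 nm:
E₁ = hc/λ₁ = 8.4863 eV
KE₁ = E₁ - φ = 8.4863 - 3.58 = 4.9063 eV

For λ₂ = 246.5 nm:
E₂ = hc/λ₂ = 5.0298 eV
KE₂ = E₂ - φ = 5.0298 - 3.58 = 1.4498 eV

Ratio: KE₁/KE₂ = 4.9063/1.4498 = 3.3841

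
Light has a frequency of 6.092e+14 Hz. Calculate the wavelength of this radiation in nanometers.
492.11 nm

Using the wave equation: c = fλ

Solving for wavelength:
λ = c/f = (3×10⁸ m/s) / (6.092e+14 Hz)
λ = 492.11 nm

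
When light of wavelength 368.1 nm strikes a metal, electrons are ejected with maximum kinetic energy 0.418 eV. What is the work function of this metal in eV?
2.95 eV

From Einstein's photoelectric equation: KE_max = hf - φ = hc/λ - φ

Rearranging for φ:
φ = hc/λ - KE_max

Calculate photon energy:
E_photon = hc/λ = 3.3682 eV

Therefore:
φ = 3.3682 - 0.418 = 2.95 eV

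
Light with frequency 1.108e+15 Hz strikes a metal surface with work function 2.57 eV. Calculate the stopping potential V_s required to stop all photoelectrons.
2.0123 V

The stopping potential V_s satisfies: eV_s = KE_max

First, find KE_max using Einstein's equation:
E_photon = hf = (6.626×10⁻³⁴ J·s)(1.108e+15 Hz) = 4.5823 eV
KE_max = E_photon - φ = 4.5823 - 2.57 = 2.0123 eV

Since eV_s = KE_max:
V_s = KE_max/e = 2.0123 V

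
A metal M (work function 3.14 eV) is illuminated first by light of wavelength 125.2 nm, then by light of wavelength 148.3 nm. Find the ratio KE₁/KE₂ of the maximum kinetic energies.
1.2955

Using Einstein's equation: KE_max = hc/λ - φ

For λ₁ = 125.2 nm:
E₁ = hc/λ₁ = 9.9029 eV
KE₁ = E₁ - φ = 9.9029 - 3.14 = 6.7629 eV

For λ₂ = 148.3 nm:
E₂ = hc/λ₂ = 8.3604 eV
KE₂ = E₂ - φ = 8.3604 - 3.14 = 5.2204 eV

Ratio: KE₁/KE₂ = 6.7629/5.2204 = 1.2955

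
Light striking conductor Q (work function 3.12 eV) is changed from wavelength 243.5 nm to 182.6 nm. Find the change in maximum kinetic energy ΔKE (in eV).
1.6982 eV

Using Einstein's equation: KE_max = hc/λ - φ

For λ₁ = 243.5 nm:
KE₁ = hc/λ₁ - φ = 5.0918 - 3.12 = 1.9718 eV

For λ₂ = 182.6 nm:
KE₂ = hc/λ₂ - φ = 6.7899 - 3.12 = 3.6699 eV

Change in KE:
ΔKE = KE₂ - KE₁ = 3.6699 - 1.9718 = 1.6982 eV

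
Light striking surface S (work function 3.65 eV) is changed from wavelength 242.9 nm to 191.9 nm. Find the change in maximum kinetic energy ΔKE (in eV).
1.3565 eV

Using Einstein's equation: KE_max = hc/λ - φ

For λ₁ = 242.9 nm:
KE₁ = hc/λ₁ - φ = 5.1043 - 3.65 = 1.4543 eV

For λ₂ = 191.9 nm:
KE₂ = hc/λ₂ - φ = 6.4609 - 3.65 = 2.8109 eV

Change in KE:
ΔKE = KE₂ - KE₁ = 2.8109 - 1.4543 = 1.3565 eV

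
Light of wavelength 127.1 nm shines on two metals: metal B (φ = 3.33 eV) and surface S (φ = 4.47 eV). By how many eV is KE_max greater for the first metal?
1.1400 eV

Using KE_max = hc/λ - φ for each metal:

Photon energy: E = hc/λ = 9.7549 eV

For metal B (φ₁ = 3.33 eV):
KE₁ = E - φ₁ = 9.7549 - 3.33 = 6.4249 eV

For surface S (φ₂ = 4.47 eV):
KE₂ = E - φ₂ = 9.7549 - 4.47 = 5.2849 eV

Difference:
ΔKE = KE₁ - KE₂ = 6.4249 - 5.2849 = 1.1400 eV

Note: The difference equals the difference in work functions: 4.47 - 3.33 = 1.14 eV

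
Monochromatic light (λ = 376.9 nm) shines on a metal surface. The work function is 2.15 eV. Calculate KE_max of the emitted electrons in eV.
1.1396 eV

Using Einstein's photoelectric equation: KE_max = hf - φ = hc/λ - φ

First, calculate the photon energy:
E_photon = hc/λ = (6.626×10⁻³⁴ J·s)(3×10⁸ m/s) / (376.9×10⁻⁹ m)
E_photon = 3.2896 eV

Then, the maximum kinetic energy:
KE_max = E_photon - φ = 3.2896 eV - 2.15 eV = 1.1396 eV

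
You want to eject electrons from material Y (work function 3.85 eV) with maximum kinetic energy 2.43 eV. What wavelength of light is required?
197.43 nm

From Einstein's equation: KE_max = hc/λ - φ

Rearranging for λ:
hc/λ = KE_max + φ
λ = hc/(KE_max + φ)

Required photon energy:
E_photon = KE_max + φ = 2.43 + 3.85 = 6.28 eV

Required wavelength:
λ = hc/E_photon = (6.626×10⁻³⁴)(3×10⁸) / (6.28 × 1.602×10⁻¹⁹)
λ = 197.43 nm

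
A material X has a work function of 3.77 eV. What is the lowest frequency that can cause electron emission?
9.1158e+14 Hz

The threshold frequency is when the photon energy equals the work function:
hf₀ = φ

Solving for f₀:
f₀ = φ/h = (3.77 eV × 1.602×10⁻¹⁹ J/eV) / (6.626×10⁻³⁴ J·s)
f₀ = 9.1158e+14 Hz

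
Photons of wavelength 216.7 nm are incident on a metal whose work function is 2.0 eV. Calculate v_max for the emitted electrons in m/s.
1.1441e+06 m/s

First, find the maximum kinetic energy:
E_photon = hc/λ = 5.7215 eV
KE_max = E_photon - φ = 5.7215 - 2.0 = 3.7215 eV

Convert to Joules: KE_max = 3.7215 × 1.602×10⁻¹⁹ J = 5.9624e-19 J

Then use KE = ½mv² to find velocity:
v = √(2·KE/m) = √(2 × 5.9624e-19 J / 9.109e-31 kg)
v = 1.1441e+06 m/s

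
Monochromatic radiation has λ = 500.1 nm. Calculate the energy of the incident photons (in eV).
2.4792 eV

Using E = hf = hc/λ:

E = hc/λ = (6.626×10⁻³⁴ J·s)(3×10⁸ m/s) / (500.1×10⁻⁹ m)
E = 2.4792 eV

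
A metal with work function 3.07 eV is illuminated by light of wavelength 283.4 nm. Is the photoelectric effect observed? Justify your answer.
Yes

For photoemission, the photon energy must exceed the work function.

Photon energy: E = hc/λ = 4.3749 eV
Work function: φ = 3.07 eV

Since E_photon (4.3749 eV) > φ (3.07 eV), photoemission WILL occur.
The threshold wavelength is λ₀ = hc/φ = 403.9 nm.
Since 283.4 nm < 403.9 nm, the light has sufficient energy.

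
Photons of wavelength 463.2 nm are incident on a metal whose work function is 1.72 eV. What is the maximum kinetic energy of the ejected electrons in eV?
0.9567 eV

Using Einstein's photoelectric equation: KE_max = hf - φ = hc/λ - φ

First, calculate the photon energy:
E_photon = hc/λ = (6.626×10⁻³⁴ J·s)(3×10⁸ m/s) / (463.2×10⁻⁹ m)
E_photon = 2.6767 eV

Then, the maximum kinetic energy:
KE_max = E_photon - φ = 2.6767 eV - 1.72 eV = 0.9567 eV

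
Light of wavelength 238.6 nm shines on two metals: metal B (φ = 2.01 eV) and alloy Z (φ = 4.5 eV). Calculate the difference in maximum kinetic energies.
2.4900 eV

Using KE_max = hc/λ - φ for each metal:

Photon energy: E = hc/λ = 5.1963 eV

For metal B (φ₁ = 2.01 eV):
KE₁ = E - φ₁ = 5.1963 - 2.01 = 3.1863 eV

For alloy Z (φ₂ = 4.5 eV):
KE₂ = E - φ₂ = 5.1963 - 4.5 = 0.6963 eV

Difference:
ΔKE = KE₁ - KE₂ = 3.1863 - 0.6963 = 2.4900 eV

Note: The difference equals the difference in work functions: 4.5 - 2.01 = 2.49 eV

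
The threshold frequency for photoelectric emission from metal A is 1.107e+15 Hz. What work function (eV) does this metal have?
4.58 eV

At the threshold frequency, photon energy equals work function:
φ = hf₀

Calculating:
φ = (6.626×10⁻³⁴ J·s)(1.107e+15 Hz)
φ = 4.58 eV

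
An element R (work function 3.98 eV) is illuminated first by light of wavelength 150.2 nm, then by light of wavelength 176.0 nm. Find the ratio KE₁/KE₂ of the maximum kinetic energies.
1.3949

Using Einstein's equation: KE_max = hc/λ - φ

For λ₁ = 150.2 nm:
E₁ = hc/λ₁ = 8.2546 eV
KE₁ = E₁ - φ = 8.2546 - 3.98 = 4.2746 eV

For λ₂ = 176.0 nm:
E₂ = hc/λ₂ = 7.0446 eV
KE₂ = E₂ - φ = 7.0446 - 3.98 = 3.0646 eV

Ratio: KE₁/KE₂ = 4.2746/3.0646 = 1.3949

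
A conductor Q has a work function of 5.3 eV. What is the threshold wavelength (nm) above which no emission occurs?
233.93 nm

The threshold wavelength is when the photon energy equals the work function:
hc/λ₀ = φ

Solving for λ₀:
λ₀ = hc/φ = (6.626×10⁻³⁴ J·s)(3×10⁸ m/s) / (5.3 eV × 1.602×10⁻¹⁹ J/eV)
λ₀ = 233.93 nm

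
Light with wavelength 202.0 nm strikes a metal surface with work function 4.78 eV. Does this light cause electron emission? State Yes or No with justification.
Yes

For photoemission, the photon energy must exceed the work function.

Photon energy: E = hc/λ = 6.1378 eV
Work function: φ = 4.78 eV

Since E_photon (6.1378 eV) > φ (4.78 eV), photoemission WILL occur.
The threshold wavelength is λ₀ = hc/φ = 259.4 nm.
Since 202.0 nm < 259.4 nm, the light has sufficient energy.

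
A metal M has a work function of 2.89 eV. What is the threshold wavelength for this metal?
429.01 nm

The threshold wavelength is when the photon energy equals the work function:
hc/λ₀ = φ

Solving for λ₀:
λ₀ = hc/φ = (6.626×10⁻³⁴ J·s)(3×10⁸ m/s) / (2.89 eV × 1.602×10⁻¹⁹ J/eV)
λ₀ = 429.01 nm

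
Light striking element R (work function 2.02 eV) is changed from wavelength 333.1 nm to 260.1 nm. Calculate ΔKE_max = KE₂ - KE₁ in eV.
1.0447 eV

Using Einstein's equation: KE_max = hc/λ - φ

For λ₁ = 333.1 nm:
KE₁ = hc/λ₁ - φ = 3.7221 - 2.02 = 1.7021 eV

For λ₂ = 260.1 nm:
KE₂ = hc/λ₂ - φ = 4.7668 - 2.02 = 2.7468 eV

Change in KE:
ΔKE = KE₂ - KE₁ = 2.7468 - 1.7021 = 1.0447 eV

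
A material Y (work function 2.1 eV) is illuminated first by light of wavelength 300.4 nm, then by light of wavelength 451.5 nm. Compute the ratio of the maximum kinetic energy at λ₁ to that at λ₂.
3.1380

Using Einstein's equation: KE_max = hc/λ - φ

For λ₁ = 300.4 nm:
E₁ = hc/λ₁ = 4.1273 eV
KE₁ = E₁ - φ = 4.1273 - 2.1 = 2.0273 eV

For λ₂ = 451.5 nm:
E₂ = hc/λ₂ = 2.7461 eV
KE₂ = E₂ - φ = 2.7461 - 2.1 = 0.6461 eV

Ratio: KE₁/KE₂ = 2.0273/0.6461 = 3.1380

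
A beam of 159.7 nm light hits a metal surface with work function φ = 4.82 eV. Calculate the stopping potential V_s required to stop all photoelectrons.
2.9436 V

The stopping potential V_s satisfies: eV_s = KE_max

First, find KE_max using Einstein's equation:
E_photon = hc/λ = 7.7636 eV
KE_max = E_photon - φ = 7.7636 - 4.82 = 2.9436 eV

Since eV_s = KE_max:
V_s = KE_max/e = 2.9436 V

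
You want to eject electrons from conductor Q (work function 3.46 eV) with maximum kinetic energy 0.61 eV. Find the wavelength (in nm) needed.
304.63 nm

From Einstein's equation: KE_max = hc/λ - φ

Rearranging for λ:
hc/λ = KE_max + φ
λ = hc/(KE_max + φ)

Required photon energy:
E_photon = KE_max + φ = 0.61 + 3.46 = 4.07 eV

Required wavelength:
λ = hc/E_photon = (6.626×10⁻³⁴)(3×10⁸) / (4.07 × 1.602×10⁻¹⁹)
λ = 304.63 nm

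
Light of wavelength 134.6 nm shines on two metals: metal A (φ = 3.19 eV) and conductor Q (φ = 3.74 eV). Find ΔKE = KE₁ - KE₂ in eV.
0.5500 eV

Using KE_max = hc/λ - φ for each metal:

Photon energy: E = hc/λ = 9.2113 eV

For metal A (φ₁ = 3.19 eV):
KE₁ = E - φ₁ = 9.2113 - 3.19 = 6.0213 eV

For conductor Q (φ₂ = 3.74 eV):
KE₂ = E - φ₂ = 9.2113 - 3.74 = 5.4713 eV

Difference:
ΔKE = KE₁ - KE₂ = 6.0213 - 5.4713 = 0.5500 eV

Note: The difference equals the difference in work functions: 3.74 - 3.19 = 0.55 eV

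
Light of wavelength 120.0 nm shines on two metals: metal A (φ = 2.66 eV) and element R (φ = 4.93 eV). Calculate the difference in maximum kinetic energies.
2.2700 eV

Using KE_max = hc/λ - φ for each metal:

Photon energy: E = hc/λ = 10.3320 eV

For metal A (φ₁ = 2.66 eV):
KE₁ = E - φ₁ = 10.3320 - 2.66 = 7.6720 eV

For element R (φ₂ = 4.93 eV):
KE₂ = E - φ₂ = 10.3320 - 4.93 = 5.4020 eV

Difference:
ΔKE = KE₁ - KE₂ = 7.6720 - 5.4020 = 2.2700 eV

Note: The difference equals the difference in work functions: 4.93 - 2.66 = 2.27 eV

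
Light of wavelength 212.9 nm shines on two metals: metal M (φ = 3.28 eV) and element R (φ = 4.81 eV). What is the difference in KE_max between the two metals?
1.5300 eV

Using KE_max = hc/λ - φ for each metal:

Photon energy: E = hc/λ = 5.8236 eV

For metal M (φ₁ = 3.28 eV):
KE₁ = E - φ₁ = 5.8236 - 3.28 = 2.5436 eV

For element R (φ₂ = 4.81 eV):
KE₂ = E - φ₂ = 5.8236 - 4.81 = 1.0136 eV

Difference:
ΔKE = KE₁ - KE₂ = 2.5436 - 1.0136 = 1.5300 eV

Note: The difference equals the difference in work functions: 4.81 - 3.28 = 1.53 eV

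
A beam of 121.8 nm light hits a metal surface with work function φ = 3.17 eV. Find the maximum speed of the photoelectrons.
1.5702e+06 m/s

First, find the maximum kinetic energy:
E_photon = hc/λ = 10.1793 eV
KE_max = E_photon - φ = 10.1793 - 3.17 = 7.0093 eV

Convert to Joules: KE_max = 7.0093 × 1.602×10⁻¹⁹ J = 1.1230e-18 J

Then use KE = ½mv² to find velocity:
v = √(2·KE/m) = √(2 × 1.1230e-18 J / 9.109e-31 kg)
v = 1.5702e+06 m/s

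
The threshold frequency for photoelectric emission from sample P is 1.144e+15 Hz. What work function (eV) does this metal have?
4.73 eV

At the threshold frequency, photon energy equals work function:
φ = hf₀

Calculating:
φ = (6.626×10⁻³⁴ J·s)(1.144e+15 Hz)
φ = 4.73 eV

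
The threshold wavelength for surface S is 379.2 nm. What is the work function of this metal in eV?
3.27 eV

At the threshold wavelength, photon energy equals work function:
φ = hc/λ₀

Calculating:
φ = (6.626×10⁻³⁴ J·s)(3×10⁸ m/s) / (379.2×10⁻⁹ m)
φ = 3.27 eV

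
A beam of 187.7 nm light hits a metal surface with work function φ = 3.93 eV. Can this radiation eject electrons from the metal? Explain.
Yes

For photoemission, the photon energy must exceed the work function.

Photon energy: E = hc/λ = 6.6054 eV
Work function: φ = 3.93 eV

Since E_photon (6.6054 eV) > φ (3.93 eV), photoemission WILL occur.
The threshold wavelength is λ₀ = hc/φ = 315.5 nm.
Since 187.7 nm < 315.5 nm, the light has sufficient energy.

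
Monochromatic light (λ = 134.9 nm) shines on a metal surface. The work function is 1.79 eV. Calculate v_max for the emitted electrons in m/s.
1.6135e+06 m/s

First, find the maximum kinetic energy:
E_photon = hc/λ = 9.1908 eV
KE_max = E_photon - φ = 9.1908 - 1.79 = 7.4008 eV

Convert to Joules: KE_max = 7.4008 × 1.602×10⁻¹⁹ J = 1.1857e-18 J

Then use KE = ½mv² to find velocity:
v = √(2·KE/m) = √(2 × 1.1857e-18 J / 9.109e-31 kg)
v = 1.6135e+06 m/s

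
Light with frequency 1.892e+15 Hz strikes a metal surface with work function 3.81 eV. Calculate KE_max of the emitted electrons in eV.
4.0147 eV

Using Einstein's photoelectric equation: KE_max = hf - φ

First, calculate the photon energy:
E_photon = hf = (6.626×10⁻³⁴ J·s)(1.892e+15 Hz)
E_photon = 7.8247 eV

Then, the maximum kinetic energy:
KE_max = E_photon - φ = 7.8247 eV - 3.81 eV = 4.0147 eV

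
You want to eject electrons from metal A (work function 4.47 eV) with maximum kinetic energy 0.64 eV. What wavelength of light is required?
242.63 nm

From Einstein's equation: KE_max = hc/λ - φ

Rearranging for λ:
hc/λ = KE_max + φ
λ = hc/(KE_max + φ)

Required photon energy:
E_photon = KE_max + φ = 0.64 + 4.47 = 5.11 eV

Required wavelength:
λ = hc/E_photon = (6.626×10⁻³⁴)(3×10⁸) / (5.11 × 1.602×10⁻¹⁹)
λ = 242.63 nm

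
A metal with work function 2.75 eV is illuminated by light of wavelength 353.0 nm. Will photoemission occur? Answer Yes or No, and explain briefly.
Yes

For photoemission, the photon energy must exceed the work function.

Photon energy: E = hc/λ = 3.5123 eV
Work function: φ = 2.75 eV

Since E_photon (3.5123 eV) > φ (2.75 eV), photoemission WILL occur.
The threshold wavelength is λ₀ = hc/φ = 450.9 nm.
Since 353.0 nm < 450.9 nm, the light has sufficient energy.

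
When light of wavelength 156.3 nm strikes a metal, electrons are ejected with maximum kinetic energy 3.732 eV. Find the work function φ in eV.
4.20 eV

From Einstein's photoelectric equation: KE_max = hf - φ = hc/λ - φ

Rearranging for φ:
φ = hc/λ - KE_max

Calculate photon energy:
E_photon = hc/λ = 7.9325 eV

Therefore:
φ = 7.9325 - 3.732 = 4.20 eV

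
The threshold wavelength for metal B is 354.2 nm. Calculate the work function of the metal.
3.50 eV

At the threshold wavelength, photon energy equals work function:
φ = hc/λ₀

Calculating:
φ = (6.626×10⁻³⁴ J·s)(3×10⁸ m/s) / (354.2×10⁻⁹ m)
φ = 3.50 eV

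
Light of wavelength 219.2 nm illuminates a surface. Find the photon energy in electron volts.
5.6562 eV

Using E = hf = hc/λ:

E = hc/λ = (6.626×10⁻³⁴ J·s)(3×10⁸ m/s) / (219.2×10⁻⁹ m)
E = 5.6562 eV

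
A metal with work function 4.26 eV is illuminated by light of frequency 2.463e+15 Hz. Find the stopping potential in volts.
5.9261 V

The stopping potential V_s satisfies: eV_s = KE_max

First, find KE_max using Einstein's equation:
E_photon = hf = (6.626×10⁻³⁴ J·s)(2.463e+15 Hz) = 10.1861 eV
KE_max = E_photon - φ = 10.1861 - 4.26 = 5.9261 eV

Since eV_s = KE_max:
V_s = KE_max/e = 5.9261 V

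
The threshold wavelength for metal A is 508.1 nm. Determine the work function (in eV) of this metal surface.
2.44 eV

At the threshold wavelength, photon energy equals work function:
φ = hc/λ₀

Calculating:
φ = (6.626×10⁻³⁴ J·s)(3×10⁸ m/s) / (508.1×10⁻⁹ m)
φ = 2.44 eV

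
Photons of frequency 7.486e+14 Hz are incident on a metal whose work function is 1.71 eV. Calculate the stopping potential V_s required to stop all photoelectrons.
1.3860 V

The stopping potential V_s satisfies: eV_s = KE_max

First, find KE_max using Einstein's equation:
E_photon = hf = (6.626×10⁻³⁴ J·s)(7.486e+14 Hz) = 3.0960 eV
KE_max = E_photon - φ = 3.0960 - 1.71 = 1.3860 eV

Since eV_s = KE_max:
V_s = KE_max/e = 1.3860 V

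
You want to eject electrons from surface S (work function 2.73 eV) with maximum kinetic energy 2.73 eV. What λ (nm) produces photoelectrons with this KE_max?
227.08 nm

From Einstein's equation: KE_max = hc/λ - φ

Rearranging for λ:
hc/λ = KE_max + φ
λ = hc/(KE_max + φ)

Required photon energy:
E_photon = KE_max + φ = 2.73 + 2.73 = 5.46 eV

Required wavelength:
λ = hc/E_photon = (6.626×10⁻³⁴)(3×10⁸) / (5.46 × 1.602×10⁻¹⁹)
λ = 227.08 nm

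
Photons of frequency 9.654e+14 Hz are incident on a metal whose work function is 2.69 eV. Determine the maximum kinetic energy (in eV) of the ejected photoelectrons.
1.3026 eV

Using Einstein's photoelectric equation: KE_max = hf - φ

First, calculate the photon energy:
E_photon = hf = (6.626×10⁻³⁴ J·s)(9.654e+14 Hz)
E_photon = 3.9926 eV

Then, the maximum kinetic energy:
KE_max = E_photon - φ = 3.9926 eV - 2.69 eV = 1.3026 eV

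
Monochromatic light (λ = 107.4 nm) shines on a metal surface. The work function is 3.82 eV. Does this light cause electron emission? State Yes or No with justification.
Yes

For photoemission, the photon energy must exceed the work function.

Photon energy: E = hc/λ = 11.5442 eV
Work function: φ = 3.82 eV

Since E_photon (11.5442 eV) > φ (3.82 eV), photoemission WILL occur.
The threshold wavelength is λ₀ = hc/φ = 324.6 nm.
Since 107.4 nm < 324.6 nm, the light has sufficient energy.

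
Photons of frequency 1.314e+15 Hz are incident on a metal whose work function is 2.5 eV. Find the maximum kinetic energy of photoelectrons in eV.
2.9343 eV

Using Einstein's photoelectric equation: KE_max = hf - φ

First, calculate the photon energy:
E_photon = hf = (6.626×10⁻³⁴ J·s)(1.314e+15 Hz)
E_photon = 5.4343 eV

Then, the maximum kinetic energy:
KE_max = E_photon - φ = 5.4343 eV - 2.5 eV = 2.9343 eV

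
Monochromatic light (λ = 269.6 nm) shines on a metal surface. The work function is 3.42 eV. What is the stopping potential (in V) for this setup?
1.1788 V

The stopping potential V_s satisfies: eV_s = KE_max

First, find KE_max using Einstein's equation:
E_photon = hc/λ = 4.5988 eV
KE_max = E_photon - φ = 4.5988 - 3.42 = 1.1788 eV

Since eV_s = KE_max:
V_s = KE_max/e = 1.1788 V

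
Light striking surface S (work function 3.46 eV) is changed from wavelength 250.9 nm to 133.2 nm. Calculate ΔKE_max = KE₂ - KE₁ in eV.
4.3665 eV

Using Einstein's equation: KE_max = hc/λ - φ

For λ₁ = 250.9 nm:
KE₁ = hc/λ₁ - φ = 4.9416 - 3.46 = 1.4816 eV

For λ₂ = 133.2 nm:
KE₂ = hc/λ₂ - φ = 9.3081 - 3.46 = 5.8481 eV

Change in KE:
ΔKE = KE₂ - KE₁ = 5.8481 - 1.4816 = 4.3665 eV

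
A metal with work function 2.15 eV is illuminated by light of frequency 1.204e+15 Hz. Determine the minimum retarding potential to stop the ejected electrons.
2.8293 V

The stopping potential V_s satisfies: eV_s = KE_max

First, find KE_max using Einstein's equation:
E_photon = hf = (6.626×10⁻³⁴ J·s)(1.204e+15 Hz) = 4.9793 eV
KE_max = E_photon - φ = 4.9793 - 2.15 = 2.8293 eV

Since eV_s = KE_max:
V_s = KE_max/e = 2.8293 V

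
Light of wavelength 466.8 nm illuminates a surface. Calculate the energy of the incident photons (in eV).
2.6560 eV

Using E = hf = hc/λ:

E = hc/λ = (6.626×10⁻³⁴ J·s)(3×10⁸ m/s) / (466.8×10⁻⁹ m)
E = 2.6560 eV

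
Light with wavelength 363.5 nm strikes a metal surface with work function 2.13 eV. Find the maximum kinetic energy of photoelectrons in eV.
1.2808 eV

Using Einstein's photoelectric equation: KE_max = hf - φ = hc/λ - φ

First, calculate the photon energy:
E_photon = hc/λ = (6.626×10⁻³⁴ J·s)(3×10⁸ m/s) / (363.5×10⁻⁹ m)
E_photon = 3.4108 eV

Then, the maximum kinetic energy:
KE_max = E_photon - φ = 3.4108 eV - 2.13 eV = 1.2808 eV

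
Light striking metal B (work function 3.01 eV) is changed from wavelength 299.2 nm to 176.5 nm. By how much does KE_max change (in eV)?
2.8807 eV

Using Einstein's equation: KE_max = hc/λ - φ

For λ₁ = 299.2 nm:
KE₁ = hc/λ₁ - φ = 4.1439 - 3.01 = 1.1339 eV

For λ₂ = 176.5 nm:
KE₂ = hc/λ₂ - φ = 7.0246 - 3.01 = 4.0146 eV

Change in KE:
ΔKE = KE₂ - KE₁ = 4.0146 - 1.1339 = 2.8807 eV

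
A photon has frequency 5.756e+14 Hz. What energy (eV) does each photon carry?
2.3805 eV

Using E = hf:

E = hf = (6.626×10⁻³⁴ J·s)(5.756e+14 Hz)
E = 2.3805 eV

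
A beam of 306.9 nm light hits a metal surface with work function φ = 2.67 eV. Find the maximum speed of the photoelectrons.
6.9417e+05 m/s

First, find the maximum kinetic energy:
E_photon = hc/λ = 4.0399 eV
KE_max = E_photon - φ = 4.0399 - 2.67 = 1.3699 eV

Convert to Joules: KE_max = 1.3699 × 1.602×10⁻¹⁹ J = 2.1948e-19 J

Then use KE = ½mv² to find velocity:
v = √(2·KE/m) = √(2 × 2.1948e-19 J / 9.109e-31 kg)
v = 6.9417e+05 m/s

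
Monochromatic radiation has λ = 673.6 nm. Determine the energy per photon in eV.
1.8406 eV

Using E = hf = hc/λ:

E = hc/λ = (6.626×10⁻³⁴ J·s)(3×10⁸ m/s) / (673.6×10⁻⁹ m)
E = 1.8406 eV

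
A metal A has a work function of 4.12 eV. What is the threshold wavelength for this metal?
300.93 nm

The threshold wavelength is when the photon energy equals the work function:
hc/λ₀ = φ

Solving for λ₀:
λ₀ = hc/φ = (6.626×10⁻³⁴ J·s)(3×10⁸ m/s) / (4.12 eV × 1.602×10⁻¹⁹ J/eV)
λ₀ = 300.93 nm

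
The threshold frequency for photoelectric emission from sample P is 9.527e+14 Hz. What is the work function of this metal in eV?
3.94 eV

At the threshold frequency, photon energy equals work function:
φ = hf₀

Calculating:
φ = (6.626×10⁻³⁴ J·s)(9.527e+14 Hz)
φ = 3.94 eV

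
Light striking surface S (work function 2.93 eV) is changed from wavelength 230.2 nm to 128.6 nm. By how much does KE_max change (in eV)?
4.2551 eV

Using Einstein's equation: KE_max = hc/λ - φ

For λ₁ = 230.2 nm:
KE₁ = hc/λ₁ - φ = 5.3859 - 2.93 = 2.4559 eV

For λ₂ = 128.6 nm:
KE₂ = hc/λ₂ - φ = 9.6411 - 2.93 = 6.7111 eV

Change in KE:
ΔKE = KE₂ - KE₁ = 6.7111 - 2.4559 = 4.2551 eV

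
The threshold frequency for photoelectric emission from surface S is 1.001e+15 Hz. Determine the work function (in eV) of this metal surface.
4.14 eV

At the threshold frequency, photon energy equals work function:
φ = hf₀

Calculating:
φ = (6.626×10⁻³⁴ J·s)(1.001e+15 Hz)
φ = 4.14 eV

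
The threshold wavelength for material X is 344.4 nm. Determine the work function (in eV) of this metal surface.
3.60 eV

At the threshold wavelength, photon energy equals work function:
φ = hc/λ₀

Calculating:
φ = (6.626×10⁻³⁴ J·s)(3×10⁸ m/s) / (344.4×10⁻⁹ m)
φ = 3.60 eV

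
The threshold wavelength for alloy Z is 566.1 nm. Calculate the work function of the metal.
2.19 eV

At the threshold wavelength, photon energy equals work function:
φ = hc/λ₀

Calculating:
φ = (6.626×10⁻³⁴ J·s)(3×10⁸ m/s) / (566.1×10⁻⁹ m)
φ = 2.19 eV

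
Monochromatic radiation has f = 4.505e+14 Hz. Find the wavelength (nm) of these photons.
665.47 nm

Using the wave equation: c = fλ

Solving for wavelength:
λ = c/f = (3×10⁸ m/s) / (4.505e+14 Hz)
λ = 665.47 nm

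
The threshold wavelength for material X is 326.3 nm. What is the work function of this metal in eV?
3.80 eV

At the threshold wavelength, photon energy equals work function:
φ = hc/λ₀

Calculating:
φ = (6.626×10⁻³⁴ J·s)(3×10⁸ m/s) / (326.3×10⁻⁹ m)
φ = 3.80 eV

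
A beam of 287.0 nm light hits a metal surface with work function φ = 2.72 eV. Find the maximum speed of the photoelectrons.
7.5022e+05 m/s

First, find the maximum kinetic energy:
E_photon = hc/λ = 4.3200 eV
KE_max = E_photon - φ = 4.3200 - 2.72 = 1.6000 eV

Convert to Joules: KE_max = 1.6000 × 1.602×10⁻¹⁹ J = 2.5635e-19 J

Then use KE = ½mv² to find velocity:
v = √(2·KE/m) = √(2 × 2.5635e-19 J / 9.109e-31 kg)
v = 7.5022e+05 m/s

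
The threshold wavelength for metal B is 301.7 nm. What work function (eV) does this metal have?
4.11 eV

At the threshold wavelength, photon energy equals work function:
φ = hc/λ₀

Calculating:
φ = (6.626×10⁻³⁴ J·s)(3×10⁸ m/s) / (301.7×10⁻⁹ m)
φ = 4.11 eV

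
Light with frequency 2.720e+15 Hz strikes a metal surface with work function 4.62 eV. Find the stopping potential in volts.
6.6290 V

The stopping potential V_s satisfies: eV_s = KE_max

First, find KE_max using Einstein's equation:
E_photon = hf = (6.626×10⁻³⁴ J·s)(2.720e+15 Hz) = 11.2490 eV
KE_max = E_photon - φ = 11.2490 - 4.62 = 6.6290 eV

Since eV_s = KE_max:
V_s = KE_max/e = 6.6290 V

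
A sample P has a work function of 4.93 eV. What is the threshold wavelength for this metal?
251.49 nm

The threshold wavelength is when the photon energy equals the work function:
hc/λ₀ = φ

Solving for λ₀:
λ₀ = hc/φ = (6.626×10⁻³⁴ J·s)(3×10⁸ m/s) / (4.93 eV × 1.602×10⁻¹⁹ J/eV)
λ₀ = 251.49 nm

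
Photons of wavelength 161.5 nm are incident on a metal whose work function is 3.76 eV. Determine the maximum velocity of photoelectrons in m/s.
1.1738e+06 m/s

First, find the maximum kinetic energy:
E_photon = hc/λ = 7.6770 eV
KE_max = E_photon - φ = 7.6770 - 3.76 = 3.9170 eV

Convert to Joules: KE_max = 3.9170 × 1.602×10⁻¹⁹ J = 6.2758e-19 J

Then use KE = ½mv² to find velocity:
v = √(2·KE/m) = √(2 × 6.2758e-19 J / 9.109e-31 kg)
v = 1.1738e+06 m/s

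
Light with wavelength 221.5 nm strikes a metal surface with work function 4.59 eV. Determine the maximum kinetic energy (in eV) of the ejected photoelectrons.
1.0075 eV

Using Einstein's photoelectric equation: KE_max = hf - φ = hc/λ - φ

First, calculate the photon energy:
E_photon = hc/λ = (6.626×10⁻³⁴ J·s)(3×10⁸ m/s) / (221.5×10⁻⁹ m)
E_photon = 5.5975 eV

Then, the maximum kinetic energy:
KE_max = E_photon - φ = 5.5975 eV - 4.59 eV = 1.0075 eV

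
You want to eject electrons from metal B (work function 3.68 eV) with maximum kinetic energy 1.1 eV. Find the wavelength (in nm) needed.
259.38 nm

From Einstein's equation: KE_max = hc/λ - φ

Rearranging for λ:
hc/λ = KE_max + φ
λ = hc/(KE_max + φ)

Required photon energy:
E_photon = KE_max + φ = 1.1 + 3.68 = 4.78 eV

Required wavelength:
λ = hc/E_photon = (6.626×10⁻³⁴)(3×10⁸) / (4.78 × 1.602×10⁻¹⁹)
λ = 259.38 nm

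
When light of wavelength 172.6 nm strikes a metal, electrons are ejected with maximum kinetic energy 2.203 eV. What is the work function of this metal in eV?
4.98 eV

From Einstein's photoelectric equation: KE_max = hf - φ = hc/λ - φ

Rearranging for φ:
φ = hc/λ - KE_max

Calculate photon energy:
E_photon = hc/λ = 7.1833 eV

Therefore:
φ = 7.1833 - 2.203 = 4.98 eV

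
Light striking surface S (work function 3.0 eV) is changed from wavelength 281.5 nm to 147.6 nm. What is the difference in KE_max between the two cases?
3.9956 eV

Using Einstein's equation: KE_max = hc/λ - φ

For λ₁ = 281.5 nm:
KE₁ = hc/λ₁ - φ = 4.4044 - 3.0 = 1.4044 eV

For λ₂ = 147.6 nm:
KE₂ = hc/λ₂ - φ = 8.4000 - 3.0 = 5.4000 eV

Change in KE:
ΔKE = KE₂ - KE₁ = 5.4000 - 1.4044 = 3.9956 eV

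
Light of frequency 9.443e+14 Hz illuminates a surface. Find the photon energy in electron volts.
3.9053 eV

Using E = hf:

E = hf = (6.626×10⁻³⁴ J·s)(9.443e+14 Hz)
E = 3.9053 eV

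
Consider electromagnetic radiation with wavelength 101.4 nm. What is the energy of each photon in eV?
12.2272 eV

Using E = hf = hc/λ:

E = hc/λ = (6.626×10⁻³⁴ J·s)(3×10⁸ m/s) / (101.4×10⁻⁹ m)
E = 12.2272 eV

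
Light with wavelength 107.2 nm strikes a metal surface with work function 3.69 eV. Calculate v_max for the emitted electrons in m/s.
1.6644e+06 m/s

First, find the maximum kinetic energy:
E_photon = hc/λ = 11.5657 eV
KE_max = E_photon - φ = 11.5657 - 3.69 = 7.8757 eV

Convert to Joules: KE_max = 7.8757 × 1.602×10⁻¹⁹ J = 1.2618e-18 J

Then use KE = ½mv² to find velocity:
v = √(2·KE/m) = √(2 × 1.2618e-18 J / 9.109e-31 kg)
v = 1.6644e+06 m/s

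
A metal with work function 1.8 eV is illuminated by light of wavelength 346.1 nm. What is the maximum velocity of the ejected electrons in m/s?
7.9181e+05 m/s

First, find the maximum kinetic energy:
E_photon = hc/λ = 3.5823 eV
KE_max = E_photon - φ = 3.5823 - 1.8 = 1.7823 eV

Convert to Joules: KE_max = 1.7823 × 1.602×10⁻¹⁹ J = 2.8556e-19 J

Then use KE = ½mv² to find velocity:
v = √(2·KE/m) = √(2 × 2.8556e-19 J / 9.109e-31 kg)
v = 7.9181e+05 m/s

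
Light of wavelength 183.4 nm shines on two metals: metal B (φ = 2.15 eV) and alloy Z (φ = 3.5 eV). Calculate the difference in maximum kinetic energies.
1.3500 eV

Using KE_max = hc/λ - φ for each metal:

Photon energy: E = hc/λ = 6.7603 eV

For metal B (φ₁ = 2.15 eV):
KE₁ = E - φ₁ = 6.7603 - 2.15 = 4.6103 eV

For alloy Z (φ₂ = 3.5 eV):
KE₂ = E - φ₂ = 6.7603 - 3.5 = 3.2603 eV

Difference:
ΔKE = KE₁ - KE₂ = 4.6103 - 3.2603 = 1.3500 eV

Note: The difference equals the difference in work functions: 3.5 - 2.15 = 1.35 eV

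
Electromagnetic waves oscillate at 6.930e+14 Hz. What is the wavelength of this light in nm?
432.60 nm

Using the wave equation: c = fλ

Solving for wavelength:
λ = c/f = (3×10⁸ m/s) / (6.930e+14 Hz)
λ = 432.60 nm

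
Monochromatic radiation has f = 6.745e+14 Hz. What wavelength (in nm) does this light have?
444.47 nm

Using the wave equation: c = fλ

Solving for wavelength:
λ = c/f = (3×10⁸ m/s) / (6.745e+14 Hz)
λ = 444.47 nm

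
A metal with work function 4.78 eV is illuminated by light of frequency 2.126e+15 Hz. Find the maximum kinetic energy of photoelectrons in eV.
4.0124 eV

Using Einstein's photoelectric equation: KE_max = hf - φ

First, calculate the photon energy:
E_photon = hf = (6.626×10⁻³⁴ J·s)(2.126e+15 Hz)
E_photon = 8.7924 eV

Then, the maximum kinetic energy:
KE_max = E_photon - φ = 8.7924 eV - 4.78 eV = 4.0124 eV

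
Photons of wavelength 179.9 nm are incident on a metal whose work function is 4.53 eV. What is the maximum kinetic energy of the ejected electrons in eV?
2.3618 eV

Using Einstein's photoelectric equation: KE_max = hf - φ = hc/λ - φ

First, calculate the photon energy:
E_photon = hc/λ = (6.626×10⁻³⁴ J·s)(3×10⁸ m/s) / (179.9×10⁻⁹ m)
E_photon = 6.8918 eV

Then, the maximum kinetic energy:
KE_max = E_photon - φ = 6.8918 eV - 4.53 eV = 2.3618 eV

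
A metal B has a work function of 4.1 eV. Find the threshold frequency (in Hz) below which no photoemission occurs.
9.9138e+14 Hz

The threshold frequency is when the photon energy equals the work function:
hf₀ = φ

Solving for f₀:
f₀ = φ/h = (4.1 eV × 1.602×10⁻¹⁹ J/eV) / (6.626×10⁻³⁴ J·s)
f₀ = 9.9138e+14 Hz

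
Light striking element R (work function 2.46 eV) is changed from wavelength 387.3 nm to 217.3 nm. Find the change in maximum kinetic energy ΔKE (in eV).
2.5044 eV

Using Einstein's equation: KE_max = hc/λ - φ

For λ₁ = 387.3 nm:
KE₁ = hc/λ₁ - φ = 3.2012 - 2.46 = 0.7412 eV

For λ₂ = 217.3 nm:
KE₂ = hc/λ₂ - φ = 5.7057 - 2.46 = 3.2457 eV

Change in KE:
ΔKE = KE₂ - KE₁ = 3.2457 - 0.7412 = 2.5044 eV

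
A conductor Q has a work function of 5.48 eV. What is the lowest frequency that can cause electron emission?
1.3251e+15 Hz

The threshold frequency is when the photon energy equals the work function:
hf₀ = φ

Solving for f₀:
f₀ = φ/h = (5.48 eV × 1.602×10⁻¹⁹ J/eV) / (6.626×10⁻³⁴ J·s)
f₀ = 1.3251e+15 Hz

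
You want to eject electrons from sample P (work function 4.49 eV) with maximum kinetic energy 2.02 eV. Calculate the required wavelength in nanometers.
190.45 nm

From Einstein's equation: KE_max = hc/λ - φ

Rearranging for λ:
hc/λ = KE_max + φ
λ = hc/(KE_max + φ)

Required photon energy:
E_photon = KE_max + φ = 2.02 + 4.49 = 6.51 eV

Required wavelength:
λ = hc/E_photon = (6.626×10⁻³⁴)(3×10⁸) / (6.51 × 1.602×10⁻¹⁹)
λ = 190.45 nm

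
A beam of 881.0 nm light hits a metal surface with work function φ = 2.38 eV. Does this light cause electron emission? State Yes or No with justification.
No

For photoemission, the photon energy must exceed the work function.

Photon energy: E = hc/λ = 1.4073 eV
Work function: φ = 2.38 eV

Since E_photon (1.4073 eV) < φ (2.38 eV), photoemission will NOT occur.
The threshold wavelength is λ₀ = hc/φ = 520.9 nm.
Since 881.0 nm > 520.9 nm, the photons lack sufficient energy.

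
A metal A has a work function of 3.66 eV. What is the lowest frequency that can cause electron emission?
8.8498e+14 Hz

The threshold frequency is when the photon energy equals the work function:
hf₀ = φ

Solving for f₀:
f₀ = φ/h = (3.66 eV × 1.602×10⁻¹⁹ J/eV) / (6.626×10⁻³⁴ J·s)
f₀ = 8.8498e+14 Hz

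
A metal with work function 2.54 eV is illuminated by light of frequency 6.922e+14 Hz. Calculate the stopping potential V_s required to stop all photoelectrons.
0.3227 V

The stopping potential V_s satisfies: eV_s = KE_max

First, find KE_max using Einstein's equation:
E_photon = hf = (6.626×10⁻³⁴ J·s)(6.922e+14 Hz) = 2.8627 eV
KE_max = E_photon - φ = 2.8627 - 2.54 = 0.3227 eV

Since eV_s = KE_max:
V_s = KE_max/e = 0.3227 V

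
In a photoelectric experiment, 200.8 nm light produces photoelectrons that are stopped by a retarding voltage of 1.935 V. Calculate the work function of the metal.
4.24 eV

The stopping potential gives the maximum kinetic energy: KE_max = eV_s = 1.935 eV

From Einstein's photoelectric equation: KE_max = hc/λ - φ
Rearranging: φ = hc/λ - KE_max

Calculate photon energy:
E_photon = hc/λ = (6.626×10⁻³⁴ J·s)(3×10⁸ m/s) / (200.8×10⁻⁹ m) = 6.1745 eV

Therefore:
φ = 6.1745 - 1.935 = 4.24 eV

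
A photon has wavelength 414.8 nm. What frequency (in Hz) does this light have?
7.2274e+14 Hz

Using the wave equation: c = fλ

Solving for frequency:
f = c/λ = (3×10⁸ m/s) / (414.8×10⁻⁹ m)
f = 7.2274e+14 Hz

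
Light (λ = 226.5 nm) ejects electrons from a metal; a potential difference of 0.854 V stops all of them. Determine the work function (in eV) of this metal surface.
4.62 eV

The stopping potential gives the maximum kinetic energy: KE_max = eV_s = 0.854 eV

From Einstein's photoelectric equation: KE_max = hc/λ - φ
Rearranging: φ = hc/λ - KE_max

Calculate photon energy:
E_photon = hc/λ = (6.626×10⁻³⁴ J·s)(3×10⁸ m/s) / (226.5×10⁻⁹ m) = 5.4739 eV

Therefore:
φ = 5.4739 - 0.854 = 4.62 eV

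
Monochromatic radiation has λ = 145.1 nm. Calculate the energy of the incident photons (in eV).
8.5447 eV

Using E = hf = hc/λ:

E = hc/λ = (6.626×10⁻³⁴ J·s)(3×10⁸ m/s) / (145.1×10⁻⁹ m)
E = 8.5447 eV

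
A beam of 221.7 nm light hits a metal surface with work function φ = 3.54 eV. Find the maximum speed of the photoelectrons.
8.4969e+05 m/s

First, find the maximum kinetic energy:
E_photon = hc/λ = 5.5924 eV
KE_max = E_photon - φ = 5.5924 - 3.54 = 2.0524 eV

Convert to Joules: KE_max = 2.0524 × 1.602×10⁻¹⁹ J = 3.2884e-19 J

Then use KE = ½mv² to find velocity:
v = √(2·KE/m) = √(2 × 3.2884e-19 J / 9.109e-31 kg)
v = 8.4969e+05 m/s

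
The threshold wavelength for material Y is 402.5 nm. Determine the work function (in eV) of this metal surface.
3.08 eV

At the threshold wavelength, photon energy equals work function:
φ = hc/λ₀

Calculating:
φ = (6.626×10⁻³⁴ J·s)(3×10⁸ m/s) / (402.5×10⁻⁹ m)
φ = 3.08 eV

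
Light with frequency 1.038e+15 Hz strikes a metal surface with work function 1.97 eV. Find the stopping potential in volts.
2.3228 V

The stopping potential V_s satisfies: eV_s = KE_max

First, find KE_max using Einstein's equation:
E_photon = hf = (6.626×10⁻³⁴ J·s)(1.038e+15 Hz) = 4.2928 eV
KE_max = E_photon - φ = 4.2928 - 1.97 = 2.3228 eV

Since eV_s = KE_max:
V_s = KE_max/e = 2.3228 V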